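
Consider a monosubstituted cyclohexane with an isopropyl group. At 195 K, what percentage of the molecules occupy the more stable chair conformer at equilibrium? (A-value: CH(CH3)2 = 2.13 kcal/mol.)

One chair has the isopropyl group axial (E = 2.13 kcal/mol) and the other has it equatorial (E = 0).
ΔG = 2.13 kcal/mol between the two chairs.
K = exp(ΔG/RT) with R = 1.987×10⁻³ kcal mol⁻¹ K⁻¹ and T = 195 K gives K ≈ 244.
Fraction in the lower-energy chair = K/(K+1) = 99.6%.

99.6%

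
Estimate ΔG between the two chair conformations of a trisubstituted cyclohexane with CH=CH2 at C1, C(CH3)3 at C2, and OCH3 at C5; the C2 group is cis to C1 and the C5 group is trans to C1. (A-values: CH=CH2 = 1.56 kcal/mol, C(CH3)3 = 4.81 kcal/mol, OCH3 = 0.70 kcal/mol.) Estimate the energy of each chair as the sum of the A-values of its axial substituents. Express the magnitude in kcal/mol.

Chair I (vinyl axial, tert-butyl equatorial, methoxy equatorial): E = 1.56 kcal/mol.
Chair II (vinyl equatorial, tert-butyl axial, methoxy axial): E = 5.51 kcal/mol.
ΔE = 5.51 − 1.56 = 3.95 kcal/mol; chair I is more stable.

3.95 kcal/mol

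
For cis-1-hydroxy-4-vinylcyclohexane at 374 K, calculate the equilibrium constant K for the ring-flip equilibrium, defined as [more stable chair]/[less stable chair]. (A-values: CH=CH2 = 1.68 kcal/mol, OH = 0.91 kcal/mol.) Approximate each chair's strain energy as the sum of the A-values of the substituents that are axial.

C1 and C4 have opposite parity, so for the cis isomer the two substituents are one axial and one equatorial in each chair.
Chair I (vinyl axial, hydroxyl equatorial): E = 1.68 kcal/mol; chair II (vinyl equatorial, hydroxyl axial): E = 0.91 kcal/mol.
ΔG = 0.77 kcal/mol between the two chairs.
K = exp(ΔG/RT) with R = 1.987×10⁻³ kcal mol⁻¹ K⁻¹ and T = 374 K gives K ≈ 2.82.

K ≈ 2.82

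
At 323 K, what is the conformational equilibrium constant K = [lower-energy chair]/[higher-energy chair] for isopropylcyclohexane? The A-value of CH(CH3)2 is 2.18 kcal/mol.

One chair has the isopropyl group axial (E = 2.18 kcal/mol) and the other has it equatorial (E = 0).
ΔG = 2.18 kcal/mol between the two chairs.
K = exp(ΔG/RT) with R = 1.987×10⁻³ kcal mol⁻¹ K⁻¹ and T = 323 K gives K ≈ 29.9.

K ≈ 29.9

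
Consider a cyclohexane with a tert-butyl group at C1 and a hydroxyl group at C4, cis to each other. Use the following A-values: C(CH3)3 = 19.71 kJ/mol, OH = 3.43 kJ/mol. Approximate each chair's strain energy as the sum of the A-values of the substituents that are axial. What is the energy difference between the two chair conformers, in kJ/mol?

C1 and C4 have opposite parity, so for the cis isomer the two substituents are one axial and one equatorial in each chair.
Chair I (tert-butyl axial, hydroxyl equatorial): E = 19.71 kJ/mol.
Chair II (tert-butyl equatorial, hydroxyl axial): E = 3.43 kJ/mol.
ΔE = 19.71 − 3.43 = 16.28 kJ/mol; chair II is more stable.

16.28 kJ/mol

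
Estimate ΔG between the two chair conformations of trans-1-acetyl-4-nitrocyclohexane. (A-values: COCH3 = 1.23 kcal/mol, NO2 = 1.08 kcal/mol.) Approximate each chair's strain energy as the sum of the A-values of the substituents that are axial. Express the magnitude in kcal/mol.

2.31 kcal/mol

C1 and C4 have opposite parity, so for the trans isomer the two substituents are e,e in one chair and a,a in the other.
Chair I (acetyl axial, nitro axial): E = 2.31 kcal/mol.
Chair II (acetyl equatorial, nitro equatorial): E = 0.00 kcal/mol.
ΔE = 2.31 − 0.00 = 2.31 kcal/mol; chair II is more stable.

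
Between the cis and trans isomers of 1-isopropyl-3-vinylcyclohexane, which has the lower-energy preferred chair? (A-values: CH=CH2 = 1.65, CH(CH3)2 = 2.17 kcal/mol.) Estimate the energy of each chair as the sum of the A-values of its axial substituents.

At 1,3 positions (parity same): cis → (e,e or a,a); trans → (a,e or e,a).
Best chair for cis: E = 0.00 kcal/mol; best chair for trans: E = 1.65 kcal/mol.
The cis isomer is lower by 1.65 kcal/mol.

cis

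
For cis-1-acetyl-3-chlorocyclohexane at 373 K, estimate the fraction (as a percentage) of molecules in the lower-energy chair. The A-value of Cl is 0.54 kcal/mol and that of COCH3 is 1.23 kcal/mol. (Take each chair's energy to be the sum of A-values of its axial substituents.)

91.6%

C1 and C3 have the same parity, so for the cis isomer the two substituents are e,e in one chair and a,a in the other.
Chair I (chloro axial, acetyl axial): E = 1.77 kcal/mol; chair II (chloro equatorial, acetyl equatorial): E = 0.00 kcal/mol.
ΔG = 1.77 kcal/mol between the two chairs.
K = exp(ΔG/RT) with R = 1.987×10⁻³ kcal mol⁻¹ K⁻¹ and T = 373 K gives K ≈ 10.9.
Fraction in the lower-energy chair = K/(K+1) = 91.6%.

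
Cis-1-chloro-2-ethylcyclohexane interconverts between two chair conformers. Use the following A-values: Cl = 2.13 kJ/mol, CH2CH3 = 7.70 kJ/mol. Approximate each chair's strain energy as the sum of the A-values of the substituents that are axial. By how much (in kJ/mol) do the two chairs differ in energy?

5.57 kJ/mol

C1 and C2 have opposite parity, so for the cis isomer the two substituents are one axial and one equatorial in each chair.
Chair I (chloro axial, ethyl equatorial): E = 2.13 kJ/mol.
Chair II (chloro equatorial, ethyl axial): E = 7.70 kJ/mol.
ΔE = 7.70 − 2.13 = 5.57 kJ/mol; chair I is more stable.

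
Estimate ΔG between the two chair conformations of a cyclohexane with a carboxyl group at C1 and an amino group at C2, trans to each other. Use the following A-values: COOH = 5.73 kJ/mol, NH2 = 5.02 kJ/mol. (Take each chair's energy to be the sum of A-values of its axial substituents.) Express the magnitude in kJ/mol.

10.75 kJ/mol

C1 and C2 have opposite parity, so for the trans isomer the two substituents are e,e in one chair and a,a in the other.
Chair I (carboxyl axial, amino axial): E = 10.75 kJ/mol.
Chair II (carboxyl equatorial, amino equatorial): E = 0.00 kJ/mol.
ΔE = 10.75 − 0.00 = 10.75 kJ/mol; chair II is more stable.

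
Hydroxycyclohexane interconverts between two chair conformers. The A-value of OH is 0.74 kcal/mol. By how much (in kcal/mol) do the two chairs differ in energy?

0.74 kcal/mol

A monosubstituted cyclohexane has one chair with the hydroxyl group axial (E = A = 0.74 kcal/mol) and one with it equatorial (E = 0).
ΔE = 0.74 − 0 = 0.74 kcal/mol.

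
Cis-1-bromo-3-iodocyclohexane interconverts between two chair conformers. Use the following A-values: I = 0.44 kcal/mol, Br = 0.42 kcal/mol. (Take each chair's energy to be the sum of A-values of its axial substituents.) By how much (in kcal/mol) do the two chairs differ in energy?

C1 and C3 have the same parity, so for the cis isomer the two substituents are e,e in one chair and a,a in the other.
Chair I (iodo axial, bromo axial): E = 0.86 kcal/mol.
Chair II (iodo equatorial, bromo equatorial): E = 0.00 kcal/mol.
ΔE = 0.86 − 0.00 = 0.86 kcal/mol; chair II is more stable.

0.86 kcal/mol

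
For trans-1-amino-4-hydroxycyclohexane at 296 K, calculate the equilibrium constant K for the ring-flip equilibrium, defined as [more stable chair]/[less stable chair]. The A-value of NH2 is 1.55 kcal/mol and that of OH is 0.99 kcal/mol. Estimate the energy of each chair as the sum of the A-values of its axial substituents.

C1 and C4 have opposite parity, so for the trans isomer the two substituents are e,e in one chair and a,a in the other.
Chair I (amino axial, hydroxyl axial): E = 2.54 kcal/mol; chair II (amino equatorial, hydroxyl equatorial): E = 0.00 kcal/mol.
ΔG = 2.54 kcal/mol between the two chairs.
K = exp(ΔG/RT) with R = 1.987×10⁻³ kcal mol⁻¹ K⁻¹ and T = 296 K gives K ≈ 75.1.

K ≈ 75.1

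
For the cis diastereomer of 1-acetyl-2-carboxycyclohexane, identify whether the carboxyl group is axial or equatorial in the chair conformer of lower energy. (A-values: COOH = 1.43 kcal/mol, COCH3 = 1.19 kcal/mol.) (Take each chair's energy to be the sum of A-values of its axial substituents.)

C1 and C2 have opposite parity, so for the cis isomer the two substituents are one axial and one equatorial in each chair.
Chair I (carboxyl axial, acetyl equatorial): E = 1.43 kcal/mol.
Chair II (carboxyl equatorial, acetyl axial): E = 1.19 kcal/mol.
Chair II is the more stable (lower-energy) conformer, and in that chair the carboxyl group is equatorial.

equatorial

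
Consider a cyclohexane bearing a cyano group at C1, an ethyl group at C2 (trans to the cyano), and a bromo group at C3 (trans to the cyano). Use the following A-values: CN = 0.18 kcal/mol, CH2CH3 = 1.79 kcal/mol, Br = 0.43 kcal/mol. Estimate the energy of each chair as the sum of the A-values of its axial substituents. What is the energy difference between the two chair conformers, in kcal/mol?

Chair I (cyano axial, ethyl axial, bromo equatorial): E = 1.97 kcal/mol.
Chair II (cyano equatorial, ethyl equatorial, bromo axial): E = 0.43 kcal/mol.
ΔE = 1.97 − 0.43 = 1.54 kcal/mol; chair II is more stable.

1.54 kcal/mol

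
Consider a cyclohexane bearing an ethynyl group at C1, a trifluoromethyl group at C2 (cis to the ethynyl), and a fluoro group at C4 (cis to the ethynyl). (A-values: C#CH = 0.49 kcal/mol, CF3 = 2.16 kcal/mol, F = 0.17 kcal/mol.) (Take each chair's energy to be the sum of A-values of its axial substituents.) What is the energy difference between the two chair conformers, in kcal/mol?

1.84 kcal/mol

Chair I (ethynyl axial, trifluoromethyl equatorial, fluoro equatorial): E = 0.49 kcal/mol.
Chair II (ethynyl equatorial, trifluoromethyl axial, fluoro axial): E = 2.33 kcal/mol.
ΔE = 2.33 − 0.49 = 1.84 kcal/mol; chair I is more stable.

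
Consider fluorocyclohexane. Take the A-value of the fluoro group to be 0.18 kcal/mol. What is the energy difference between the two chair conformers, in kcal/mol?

0.18 kcal/mol

A monosubstituted cyclohexane has one chair with the fluoro group axial (E = A = 0.18 kcal/mol) and one with it equatorial (E = 0).
ΔE = 0.18 − 0 = 0.18 kcal/mol.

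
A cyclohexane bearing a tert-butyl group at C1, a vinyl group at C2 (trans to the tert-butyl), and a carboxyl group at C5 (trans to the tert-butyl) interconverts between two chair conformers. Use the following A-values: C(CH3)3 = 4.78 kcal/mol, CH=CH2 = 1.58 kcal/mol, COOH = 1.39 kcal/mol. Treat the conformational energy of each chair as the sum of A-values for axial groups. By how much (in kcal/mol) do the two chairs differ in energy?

4.97 kcal/mol

Chair I (tert-butyl axial, vinyl axial, carboxyl equatorial): E = 6.36 kcal/mol.
Chair II (tert-butyl equatorial, vinyl equatorial, carboxyl axial): E = 1.39 kcal/mol.
ΔE = 6.36 − 1.39 = 4.97 kcal/mol; chair II is more stable.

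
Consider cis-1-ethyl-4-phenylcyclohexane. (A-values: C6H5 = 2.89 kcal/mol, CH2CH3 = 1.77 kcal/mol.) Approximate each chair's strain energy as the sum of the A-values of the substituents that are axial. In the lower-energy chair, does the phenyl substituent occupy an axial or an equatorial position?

equatorial

C1 and C4 have opposite parity, so for the cis isomer the two substituents are one axial and one equatorial in each chair.
Chair I (phenyl axial, ethyl equatorial): E = 2.89 kcal/mol.
Chair II (phenyl equatorial, ethyl axial): E = 1.77 kcal/mol.
Chair II is the more stable (lower-energy) conformer, and in that chair the phenyl group is equatorial.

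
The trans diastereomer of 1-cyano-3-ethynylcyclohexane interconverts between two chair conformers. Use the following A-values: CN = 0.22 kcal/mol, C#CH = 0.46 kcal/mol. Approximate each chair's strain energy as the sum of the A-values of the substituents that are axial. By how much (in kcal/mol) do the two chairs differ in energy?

C1 and C3 have the same parity, so for the trans isomer the two substituents are one axial and one equatorial in each chair.
Chair I (cyano axial, ethynyl equatorial): E = 0.22 kcal/mol.
Chair II (cyano equatorial, ethynyl axial): E = 0.46 kcal/mol.
ΔE = 0.46 − 0.22 = 0.24 kcal/mol; chair I is more stable.

0.24 kcal/mol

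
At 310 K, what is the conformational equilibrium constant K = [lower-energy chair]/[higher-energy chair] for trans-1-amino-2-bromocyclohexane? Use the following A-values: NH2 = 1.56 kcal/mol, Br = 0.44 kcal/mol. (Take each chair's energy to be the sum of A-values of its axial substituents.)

K ≈ 25.7

C1 and C2 have opposite parity, so for the trans isomer the two substituents are e,e in one chair and a,a in the other.
Chair I (amino axial, bromo axial): E = 2.00 kcal/mol; chair II (amino equatorial, bromo equatorial): E = 0.00 kcal/mol.
ΔG = 2.00 kcal/mol between the two chairs.
K = exp(ΔG/RT) with R = 1.987×10⁻³ kcal mol⁻¹ K⁻¹ and T = 310 K gives K ≈ 25.7.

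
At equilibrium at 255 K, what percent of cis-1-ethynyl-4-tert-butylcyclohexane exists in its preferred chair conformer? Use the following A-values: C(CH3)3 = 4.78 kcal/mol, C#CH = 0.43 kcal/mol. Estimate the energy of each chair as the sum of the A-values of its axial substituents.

C1 and C4 have opposite parity, so for the cis isomer the two substituents are one axial and one equatorial in each chair.
Chair I (tert-butyl axial, ethynyl equatorial): E = 4.78 kcal/mol; chair II (tert-butyl equatorial, ethynyl axial): E = 0.43 kcal/mol.
ΔG = 4.35 kcal/mol between the two chairs.
K = exp(ΔG/RT) with R = 1.987×10⁻³ kcal mol⁻¹ K⁻¹ and T = 255 K gives K ≈ 5.35e+03.
Fraction in the lower-energy chair = K/(K+1) = 100.0%.

100.0%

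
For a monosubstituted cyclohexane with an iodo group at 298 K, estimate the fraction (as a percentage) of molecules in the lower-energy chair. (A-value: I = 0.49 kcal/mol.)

One chair has the iodo group axial (E = 0.49 kcal/mol) and the other has it equatorial (E = 0).
ΔG = 0.49 kcal/mol between the two chairs.
K = exp(ΔG/RT) with R = 1.987×10⁻³ kcal mol⁻¹ K⁻¹ and T = 298 K gives K ≈ 2.29.
Fraction in the lower-energy chair = K/(K+1) = 69.6%.

69.6%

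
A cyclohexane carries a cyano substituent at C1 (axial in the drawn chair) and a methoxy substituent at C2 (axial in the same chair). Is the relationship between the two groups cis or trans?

C1 and C2 have opposite parity, so their axial bonds point in opposite directions.
With opposite-parity carbons, two substituents on the same face are one axial and one equatorial; opposite faces give both axial or both equatorial.
Here the groups are axial/axial → opposite face → trans.

trans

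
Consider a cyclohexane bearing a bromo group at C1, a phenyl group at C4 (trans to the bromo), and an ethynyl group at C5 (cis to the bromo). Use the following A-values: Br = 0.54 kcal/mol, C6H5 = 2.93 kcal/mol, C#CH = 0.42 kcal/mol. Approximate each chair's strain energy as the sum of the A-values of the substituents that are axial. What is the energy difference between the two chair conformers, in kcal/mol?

Chair I (bromo axial, phenyl axial, ethynyl axial): E = 3.89 kcal/mol.
Chair II (bromo equatorial, phenyl equatorial, ethynyl equatorial): E = 0.00 kcal/mol.
ΔE = 3.89 − 0.00 = 3.89 kcal/mol; chair II is more stable.

3.89 kcal/mol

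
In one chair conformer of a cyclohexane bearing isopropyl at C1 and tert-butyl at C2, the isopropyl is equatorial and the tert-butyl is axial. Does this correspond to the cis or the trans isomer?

C1 and C2 have opposite parity, so their axial bonds point in opposite directions.
With opposite-parity carbons, two substituents on the same face are one axial and one equatorial; opposite faces give both axial or both equatorial.
Here the groups are equatorial/axial → same face → cis.

cis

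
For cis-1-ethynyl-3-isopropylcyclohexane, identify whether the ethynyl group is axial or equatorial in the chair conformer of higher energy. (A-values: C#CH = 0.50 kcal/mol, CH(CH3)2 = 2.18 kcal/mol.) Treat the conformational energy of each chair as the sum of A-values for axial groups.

C1 and C3 have the same parity, so for the cis isomer the two substituents are e,e in one chair and a,a in the other.
Chair I (ethynyl axial, isopropyl axial): E = 2.68 kcal/mol.
Chair II (ethynyl equatorial, isopropyl equatorial): E = 0.00 kcal/mol.
Chair I is the less stable (higher-energy) conformer, and in that chair the ethynyl group is axial.

axial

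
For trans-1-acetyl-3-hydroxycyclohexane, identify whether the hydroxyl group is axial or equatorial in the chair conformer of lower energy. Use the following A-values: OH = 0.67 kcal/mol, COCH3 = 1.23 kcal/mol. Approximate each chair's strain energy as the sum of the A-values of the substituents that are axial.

C1 and C3 have the same parity, so for the trans isomer the two substituents are one axial and one equatorial in each chair.
Chair I (hydroxyl axial, acetyl equatorial): E = 0.67 kcal/mol.
Chair II (hydroxyl equatorial, acetyl axial): E = 1.23 kcal/mol.
Chair I is the more stable (lower-energy) conformer, and in that chair the hydroxyl group is axial.

axial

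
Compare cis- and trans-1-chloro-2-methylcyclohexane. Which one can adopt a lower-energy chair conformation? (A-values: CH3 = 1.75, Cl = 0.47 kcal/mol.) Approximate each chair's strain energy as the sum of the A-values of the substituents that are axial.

trans

At 1,2 positions (parity opposite): cis → (a,e or e,a); trans → (e,e or a,a).
Best chair for cis: E = 0.47 kcal/mol; best chair for trans: E = 0.00 kcal/mol.
The trans isomer is lower by 0.47 kcal/mol.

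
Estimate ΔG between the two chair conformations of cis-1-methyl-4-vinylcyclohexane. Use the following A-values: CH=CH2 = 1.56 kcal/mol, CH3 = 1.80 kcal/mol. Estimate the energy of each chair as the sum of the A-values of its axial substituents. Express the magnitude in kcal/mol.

0.24 kcal/mol

C1 and C4 have opposite parity, so for the cis isomer the two substituents are one axial and one equatorial in each chair.
Chair I (vinyl axial, methyl equatorial): E = 1.56 kcal/mol.
Chair II (vinyl equatorial, methyl axial): E = 1.80 kcal/mol.
ΔE = 1.80 − 1.56 = 0.24 kcal/mol; chair I is more stable.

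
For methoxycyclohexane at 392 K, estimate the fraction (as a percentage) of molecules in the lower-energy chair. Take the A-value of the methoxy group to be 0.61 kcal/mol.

One chair has the methoxy group axial (E = 0.61 kcal/mol) and the other has it equatorial (E = 0).
ΔG = 0.61 kcal/mol between the two chairs.
K = exp(ΔG/RT) with R = 1.987×10⁻³ kcal mol⁻¹ K⁻¹ and T = 392 K gives K ≈ 2.19.
Fraction in the lower-energy chair = K/(K+1) = 68.6%.

68.6%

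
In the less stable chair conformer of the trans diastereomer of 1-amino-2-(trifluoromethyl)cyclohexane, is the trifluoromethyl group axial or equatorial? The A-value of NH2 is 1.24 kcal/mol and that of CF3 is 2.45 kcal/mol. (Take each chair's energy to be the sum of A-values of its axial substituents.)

axial

C1 and C2 have opposite parity, so for the trans isomer the two substituents are e,e in one chair and a,a in the other.
Chair I (amino axial, trifluoromethyl axial): E = 3.69 kcal/mol.
Chair II (amino equatorial, trifluoromethyl equatorial): E = 0.00 kcal/mol.
Chair I is the less stable (higher-energy) conformer, and in that chair the trifluoromethyl group is axial.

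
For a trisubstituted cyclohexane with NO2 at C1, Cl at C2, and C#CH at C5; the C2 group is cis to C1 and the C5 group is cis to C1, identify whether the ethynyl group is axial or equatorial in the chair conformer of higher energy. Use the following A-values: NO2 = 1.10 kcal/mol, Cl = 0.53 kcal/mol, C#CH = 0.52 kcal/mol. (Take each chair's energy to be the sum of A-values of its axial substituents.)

axial

Chair I (nitro axial, chloro equatorial, ethynyl axial): E = 1.62 kcal/mol.
Chair II (nitro equatorial, chloro axial, ethynyl equatorial): E = 0.53 kcal/mol.
Chair I is the less stable (higher-energy) conformer, and in that chair the ethynyl group is axial.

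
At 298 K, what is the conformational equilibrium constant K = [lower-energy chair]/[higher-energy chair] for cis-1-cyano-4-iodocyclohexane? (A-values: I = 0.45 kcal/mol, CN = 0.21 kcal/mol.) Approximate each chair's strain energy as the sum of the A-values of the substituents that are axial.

K ≈ 1.50

C1 and C4 have opposite parity, so for the cis isomer the two substituents are one axial and one equatorial in each chair.
Chair I (iodo axial, cyano equatorial): E = 0.45 kcal/mol; chair II (iodo equatorial, cyano axial): E = 0.21 kcal/mol.
ΔG = 0.24 kcal/mol between the two chairs.
K = exp(ΔG/RT) with R = 1.987×10⁻³ kcal mol⁻¹ K⁻¹ and T = 298 K gives K ≈ 1.5.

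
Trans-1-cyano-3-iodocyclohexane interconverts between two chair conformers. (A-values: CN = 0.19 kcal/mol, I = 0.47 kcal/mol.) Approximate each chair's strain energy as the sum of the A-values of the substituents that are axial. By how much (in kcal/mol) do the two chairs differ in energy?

0.28 kcal/mol

C1 and C3 have the same parity, so for the trans isomer the two substituents are one axial and one equatorial in each chair.
Chair I (cyano axial, iodo equatorial): E = 0.19 kcal/mol.
Chair II (cyano equatorial, iodo axial): E = 0.47 kcal/mol.
ΔE = 0.47 − 0.19 = 0.28 kcal/mol; chair I is more stable.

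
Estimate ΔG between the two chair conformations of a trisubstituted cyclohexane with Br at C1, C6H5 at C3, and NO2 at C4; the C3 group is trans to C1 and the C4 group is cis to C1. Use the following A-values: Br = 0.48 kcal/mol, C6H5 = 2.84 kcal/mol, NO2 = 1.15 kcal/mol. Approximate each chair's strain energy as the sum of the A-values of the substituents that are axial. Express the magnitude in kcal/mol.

3.51 kcal/mol

Chair I (bromo axial, phenyl equatorial, nitro equatorial): E = 0.48 kcal/mol.
Chair II (bromo equatorial, phenyl axial, nitro axial): E = 3.99 kcal/mol.
ΔE = 3.99 − 0.48 = 3.51 kcal/mol; chair I is more stable.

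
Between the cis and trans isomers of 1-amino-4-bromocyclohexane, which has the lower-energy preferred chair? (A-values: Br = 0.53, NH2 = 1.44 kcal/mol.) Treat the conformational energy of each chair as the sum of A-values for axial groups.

trans

At 1,4 positions (parity opposite): cis → (a,e or e,a); trans → (e,e or a,a).
Best chair for cis: E = 0.53 kcal/mol; best chair for trans: E = 0.00 kcal/mol.
The trans isomer is lower by 0.53 kcal/mol.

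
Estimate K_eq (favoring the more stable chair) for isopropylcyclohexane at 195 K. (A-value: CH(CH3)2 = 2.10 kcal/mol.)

One chair has the isopropyl group axial (E = 2.10 kcal/mol) and the other has it equatorial (E = 0).
ΔG = 2.10 kcal/mol between the two chairs.
K = exp(ΔG/RT) with R = 1.987×10⁻³ kcal mol⁻¹ K⁻¹ and T = 195 K gives K ≈ 226.

K ≈ 226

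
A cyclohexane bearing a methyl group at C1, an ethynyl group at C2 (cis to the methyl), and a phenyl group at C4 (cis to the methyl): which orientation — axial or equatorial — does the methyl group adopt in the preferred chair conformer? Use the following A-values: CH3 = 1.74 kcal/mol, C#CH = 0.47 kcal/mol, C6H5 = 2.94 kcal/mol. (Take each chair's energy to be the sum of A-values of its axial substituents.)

Chair I (methyl axial, ethynyl equatorial, phenyl equatorial): E = 1.74 kcal/mol.
Chair II (methyl equatorial, ethynyl axial, phenyl axial): E = 3.41 kcal/mol.
Chair I is the more stable (lower-energy) conformer, and in that chair the methyl group is axial.

axial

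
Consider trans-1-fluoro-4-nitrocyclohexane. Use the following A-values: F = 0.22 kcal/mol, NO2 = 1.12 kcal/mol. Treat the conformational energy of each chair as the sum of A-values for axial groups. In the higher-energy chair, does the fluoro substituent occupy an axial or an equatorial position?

C1 and C4 have opposite parity, so for the trans isomer the two substituents are e,e in one chair and a,a in the other.
Chair I (fluoro axial, nitro axial): E = 1.34 kcal/mol.
Chair II (fluoro equatorial, nitro equatorial): E = 0.00 kcal/mol.
Chair I is the less stable (higher-energy) conformer, and in that chair the fluoro group is axial.

axial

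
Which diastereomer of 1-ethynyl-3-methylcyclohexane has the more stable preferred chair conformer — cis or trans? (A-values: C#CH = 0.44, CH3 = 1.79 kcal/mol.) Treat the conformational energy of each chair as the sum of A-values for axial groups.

cis

At 1,3 positions (parity same): cis → (e,e or a,a); trans → (a,e or e,a).
Best chair for cis: E = 0.00 kcal/mol; best chair for trans: E = 0.44 kcal/mol.
The cis isomer is lower by 0.44 kcal/mol.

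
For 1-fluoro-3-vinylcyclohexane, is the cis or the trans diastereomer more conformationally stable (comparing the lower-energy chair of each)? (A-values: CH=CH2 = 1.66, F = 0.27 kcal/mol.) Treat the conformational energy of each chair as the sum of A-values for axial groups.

At 1,3 positions (parity same): cis → (e,e or a,a); trans → (a,e or e,a).
Best chair for cis: E = 0.00 kcal/mol; best chair for trans: E = 0.27 kcal/mol.
The cis isomer is lower by 0.27 kcal/mol.

cis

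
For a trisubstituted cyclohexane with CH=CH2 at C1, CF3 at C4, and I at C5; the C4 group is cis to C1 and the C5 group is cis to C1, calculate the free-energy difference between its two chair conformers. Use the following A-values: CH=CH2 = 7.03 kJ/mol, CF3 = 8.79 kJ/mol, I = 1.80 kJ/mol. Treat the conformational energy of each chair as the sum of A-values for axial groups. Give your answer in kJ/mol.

0.04 kJ/mol

Chair I (vinyl axial, trifluoromethyl equatorial, iodo axial): E = 8.83 kJ/mol.
Chair II (vinyl equatorial, trifluoromethyl axial, iodo equatorial): E = 8.79 kJ/mol.
ΔE = 8.83 − 8.79 = 0.04 kJ/mol; chair II is more stable.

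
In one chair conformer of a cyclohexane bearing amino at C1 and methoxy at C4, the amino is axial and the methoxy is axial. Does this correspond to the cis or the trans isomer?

C1 and C4 have opposite parity, so their axial bonds point in opposite directions.
With opposite-parity carbons, two substituents on the same face are one axial and one equatorial; opposite faces give both axial or both equatorial.
Here the groups are axial/axial → opposite face → trans.

trans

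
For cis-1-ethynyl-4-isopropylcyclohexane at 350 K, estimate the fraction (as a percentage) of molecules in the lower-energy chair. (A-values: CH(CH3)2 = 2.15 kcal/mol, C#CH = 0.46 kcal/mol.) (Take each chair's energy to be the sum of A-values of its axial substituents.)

91.9%

C1 and C4 have opposite parity, so for the cis isomer the two substituents are one axial and one equatorial in each chair.
Chair I (isopropyl axial, ethynyl equatorial): E = 2.15 kcal/mol; chair II (isopropyl equatorial, ethynyl axial): E = 0.46 kcal/mol.
ΔG = 1.69 kcal/mol between the two chairs.
K = exp(ΔG/RT) with R = 1.987×10⁻³ kcal mol⁻¹ K⁻¹ and T = 350 K gives K ≈ 11.4.
Fraction in the lower-energy chair = K/(K+1) = 91.9%.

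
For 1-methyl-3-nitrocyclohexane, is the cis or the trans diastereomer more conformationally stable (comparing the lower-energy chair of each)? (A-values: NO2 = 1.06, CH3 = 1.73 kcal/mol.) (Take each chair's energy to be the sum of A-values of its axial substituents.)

cis

At 1,3 positions (parity same): cis → (e,e or a,a); trans → (a,e or e,a).
Best chair for cis: E = 0.00 kcal/mol; best chair for trans: E = 1.06 kcal/mol.
The cis isomer is lower by 1.06 kcal/mol.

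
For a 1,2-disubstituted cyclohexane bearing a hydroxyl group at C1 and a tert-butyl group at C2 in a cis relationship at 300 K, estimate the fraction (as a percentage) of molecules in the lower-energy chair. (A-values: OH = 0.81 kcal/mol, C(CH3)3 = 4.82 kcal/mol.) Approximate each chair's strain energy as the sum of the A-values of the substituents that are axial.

99.9%

C1 and C2 have opposite parity, so for the cis isomer the two substituents are one axial and one equatorial in each chair.
Chair I (hydroxyl axial, tert-butyl equatorial): E = 0.81 kcal/mol; chair II (hydroxyl equatorial, tert-butyl axial): E = 4.82 kcal/mol.
ΔG = 4.01 kcal/mol between the two chairs.
K = exp(ΔG/RT) with R = 1.987×10⁻³ kcal mol⁻¹ K⁻¹ and T = 300 K gives K ≈ 835.
Fraction in the lower-energy chair = K/(K+1) = 99.9%.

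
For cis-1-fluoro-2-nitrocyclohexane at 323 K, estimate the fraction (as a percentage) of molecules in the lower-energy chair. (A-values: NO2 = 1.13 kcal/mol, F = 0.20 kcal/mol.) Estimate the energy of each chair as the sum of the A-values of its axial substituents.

81.0%

C1 and C2 have opposite parity, so for the cis isomer the two substituents are one axial and one equatorial in each chair.
Chair I (nitro axial, fluoro equatorial): E = 1.13 kcal/mol; chair II (nitro equatorial, fluoro axial): E = 0.20 kcal/mol.
ΔG = 0.93 kcal/mol between the two chairs.
K = exp(ΔG/RT) with R = 1.987×10⁻³ kcal mol⁻¹ K⁻¹ and T = 323 K gives K ≈ 4.26.
Fraction in the lower-energy chair = K/(K+1) = 81.0%.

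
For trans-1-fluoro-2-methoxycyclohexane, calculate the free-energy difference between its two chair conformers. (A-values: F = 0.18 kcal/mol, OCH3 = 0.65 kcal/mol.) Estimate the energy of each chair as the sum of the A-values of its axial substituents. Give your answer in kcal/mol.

C1 and C2 have opposite parity, so for the trans isomer the two substituents are e,e in one chair and a,a in the other.
Chair I (fluoro axial, methoxy axial): E = 0.83 kcal/mol.
Chair II (fluoro equatorial, methoxy equatorial): E = 0.00 kcal/mol.
ΔE = 0.83 − 0.00 = 0.83 kcal/mol; chair II is more stable.

0.83 kcal/mol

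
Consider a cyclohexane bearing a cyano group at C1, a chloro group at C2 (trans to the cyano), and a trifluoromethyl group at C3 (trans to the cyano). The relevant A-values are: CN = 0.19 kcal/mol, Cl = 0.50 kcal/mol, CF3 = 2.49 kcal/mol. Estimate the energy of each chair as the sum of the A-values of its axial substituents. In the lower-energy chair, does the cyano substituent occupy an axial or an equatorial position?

axial

Chair I (cyano axial, chloro axial, trifluoromethyl equatorial): E = 0.69 kcal/mol.
Chair II (cyano equatorial, chloro equatorial, trifluoromethyl axial): E = 2.49 kcal/mol.
Chair I is the more stable (lower-energy) conformer, and in that chair the cyano group is axial.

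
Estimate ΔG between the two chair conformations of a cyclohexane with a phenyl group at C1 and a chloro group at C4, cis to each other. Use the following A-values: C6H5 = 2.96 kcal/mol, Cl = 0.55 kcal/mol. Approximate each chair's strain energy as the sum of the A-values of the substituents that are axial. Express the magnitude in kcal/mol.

C1 and C4 have opposite parity, so for the cis isomer the two substituents are one axial and one equatorial in each chair.
Chair I (phenyl axial, chloro equatorial): E = 2.96 kcal/mol.
Chair II (phenyl equatorial, chloro axial): E = 0.55 kcal/mol.
ΔE = 2.96 − 0.55 = 2.41 kcal/mol; chair II is more stable.

2.41 kcal/mol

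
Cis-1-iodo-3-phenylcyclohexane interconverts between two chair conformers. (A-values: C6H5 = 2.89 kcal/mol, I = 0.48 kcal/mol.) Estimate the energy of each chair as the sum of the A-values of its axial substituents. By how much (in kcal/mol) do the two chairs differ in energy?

C1 and C3 have the same parity, so for the cis isomer the two substituents are e,e in one chair and a,a in the other.
Chair I (phenyl axial, iodo axial): E = 3.37 kcal/mol.
Chair II (phenyl equatorial, iodo equatorial): E = 0.00 kcal/mol.
ΔE = 3.37 − 0.00 = 3.37 kcal/mol; chair II is more stable.

3.37 kcal/mol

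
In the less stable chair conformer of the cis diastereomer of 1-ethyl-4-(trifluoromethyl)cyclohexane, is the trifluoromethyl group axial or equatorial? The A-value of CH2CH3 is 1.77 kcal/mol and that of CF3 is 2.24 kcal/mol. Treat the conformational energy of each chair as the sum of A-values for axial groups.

C1 and C4 have opposite parity, so for the cis isomer the two substituents are one axial and one equatorial in each chair.
Chair I (ethyl axial, trifluoromethyl equatorial): E = 1.77 kcal/mol.
Chair II (ethyl equatorial, trifluoromethyl axial): E = 2.24 kcal/mol.
Chair II is the less stable (higher-energy) conformer, and in that chair the trifluoromethyl group is axial.

axial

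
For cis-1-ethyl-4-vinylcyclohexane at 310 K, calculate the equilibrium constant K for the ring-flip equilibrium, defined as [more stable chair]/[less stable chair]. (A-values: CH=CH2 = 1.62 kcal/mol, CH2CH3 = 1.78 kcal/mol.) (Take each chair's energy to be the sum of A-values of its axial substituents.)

C1 and C4 have opposite parity, so for the cis isomer the two substituents are one axial and one equatorial in each chair.
Chair I (vinyl axial, ethyl equatorial): E = 1.62 kcal/mol; chair II (vinyl equatorial, ethyl axial): E = 1.78 kcal/mol.
ΔG = 0.16 kcal/mol between the two chairs.
K = exp(ΔG/RT) with R = 1.987×10⁻³ kcal mol⁻¹ K⁻¹ and T = 310 K gives K ≈ 1.3.

K ≈ 1.30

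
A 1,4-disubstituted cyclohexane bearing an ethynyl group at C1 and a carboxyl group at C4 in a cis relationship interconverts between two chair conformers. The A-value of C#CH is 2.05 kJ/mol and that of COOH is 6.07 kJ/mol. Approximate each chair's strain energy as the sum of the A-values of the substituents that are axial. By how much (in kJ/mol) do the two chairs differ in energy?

C1 and C4 have opposite parity, so for the cis isomer the two substituents are one axial and one equatorial in each chair.
Chair I (ethynyl axial, carboxyl equatorial): E = 2.05 kJ/mol.
Chair II (ethynyl equatorial, carboxyl axial): E = 6.07 kJ/mol.
ΔE = 6.07 − 2.05 = 4.02 kJ/mol; chair I is more stable.

4.02 kJ/mol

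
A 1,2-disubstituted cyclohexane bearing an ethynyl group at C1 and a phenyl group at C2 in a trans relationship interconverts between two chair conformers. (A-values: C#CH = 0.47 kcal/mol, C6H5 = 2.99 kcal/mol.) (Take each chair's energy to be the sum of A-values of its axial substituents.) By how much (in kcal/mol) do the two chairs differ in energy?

3.46 kcal/mol

C1 and C2 have opposite parity, so for the trans isomer the two substituents are e,e in one chair and a,a in the other.
Chair I (ethynyl axial, phenyl axial): E = 3.46 kcal/mol.
Chair II (ethynyl equatorial, phenyl equatorial): E = 0.00 kcal/mol.
ΔE = 3.46 − 0.00 = 3.46 kcal/mol; chair II is more stable.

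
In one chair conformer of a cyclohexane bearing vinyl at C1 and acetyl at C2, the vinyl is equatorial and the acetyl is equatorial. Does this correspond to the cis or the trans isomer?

C1 and C2 have opposite parity, so their axial bonds point in opposite directions.
With opposite-parity carbons, two substituents on the same face are one axial and one equatorial; opposite faces give both axial or both equatorial.
Here the groups are equatorial/equatorial → opposite face → trans.

trans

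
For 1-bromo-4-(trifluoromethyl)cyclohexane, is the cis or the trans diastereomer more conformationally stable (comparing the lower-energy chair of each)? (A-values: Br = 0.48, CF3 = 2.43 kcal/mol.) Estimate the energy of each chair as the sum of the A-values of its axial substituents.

At 1,4 positions (parity opposite): cis → (a,e or e,a); trans → (e,e or a,a).
Best chair for cis: E = 0.48 kcal/mol; best chair for trans: E = 0.00 kcal/mol.
The trans isomer is lower by 0.48 kcal/mol.

trans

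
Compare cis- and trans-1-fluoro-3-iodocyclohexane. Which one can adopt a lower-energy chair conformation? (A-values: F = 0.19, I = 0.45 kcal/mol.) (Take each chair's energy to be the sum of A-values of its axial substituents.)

cis

At 1,3 positions (parity same): cis → (e,e or a,a); trans → (a,e or e,a).
Best chair for cis: E = 0.00 kcal/mol; best chair for trans: E = 0.19 kcal/mol.
The cis isomer is lower by 0.19 kcal/mol.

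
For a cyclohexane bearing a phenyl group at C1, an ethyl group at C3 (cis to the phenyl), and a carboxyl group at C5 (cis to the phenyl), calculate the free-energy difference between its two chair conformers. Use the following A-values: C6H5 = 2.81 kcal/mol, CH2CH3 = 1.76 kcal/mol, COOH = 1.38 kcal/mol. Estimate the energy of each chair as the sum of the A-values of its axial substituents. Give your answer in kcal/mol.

Chair I (phenyl axial, ethyl axial, carboxyl axial): E = 5.95 kcal/mol.
Chair II (phenyl equatorial, ethyl equatorial, carboxyl equatorial): E = 0.00 kcal/mol.
ΔE = 5.95 − 0.00 = 5.95 kcal/mol; chair II is more stable.

5.95 kcal/mol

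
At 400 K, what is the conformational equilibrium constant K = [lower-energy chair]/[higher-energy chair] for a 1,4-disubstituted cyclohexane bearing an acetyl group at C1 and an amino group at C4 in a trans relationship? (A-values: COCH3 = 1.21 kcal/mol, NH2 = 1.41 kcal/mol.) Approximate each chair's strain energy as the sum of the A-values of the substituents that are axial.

K ≈ 27.0

C1 and C4 have opposite parity, so for the trans isomer the two substituents are e,e in one chair and a,a in the other.
Chair I (acetyl axial, amino axial): E = 2.62 kcal/mol; chair II (acetyl equatorial, amino equatorial): E = 0.00 kcal/mol.
ΔG = 2.62 kcal/mol between the two chairs.
K = exp(ΔG/RT) with R = 1.987×10⁻³ kcal mol⁻¹ K⁻¹ and T = 400 K gives K ≈ 27.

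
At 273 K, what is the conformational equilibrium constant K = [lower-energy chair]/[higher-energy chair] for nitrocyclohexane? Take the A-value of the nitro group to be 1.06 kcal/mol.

K ≈ 7.06

One chair has the nitro group axial (E = 1.06 kcal/mol) and the other has it equatorial (E = 0).
ΔG = 1.06 kcal/mol between the two chairs.
K = exp(ΔG/RT) with R = 1.987×10⁻³ kcal mol⁻¹ K⁻¹ and T = 273 K gives K ≈ 7.06.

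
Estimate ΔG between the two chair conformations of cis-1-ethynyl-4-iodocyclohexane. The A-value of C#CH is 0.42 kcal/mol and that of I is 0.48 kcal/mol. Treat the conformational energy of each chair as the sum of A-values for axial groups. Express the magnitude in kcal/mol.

0.06 kcal/mol

C1 and C4 have opposite parity, so for the cis isomer the two substituents are one axial and one equatorial in each chair.
Chair I (ethynyl axial, iodo equatorial): E = 0.42 kcal/mol.
Chair II (ethynyl equatorial, iodo axial): E = 0.48 kcal/mol.
ΔE = 0.48 − 0.42 = 0.06 kcal/mol; chair I is more stable.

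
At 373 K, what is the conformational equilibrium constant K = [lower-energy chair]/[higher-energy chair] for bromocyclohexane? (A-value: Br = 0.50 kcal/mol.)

One chair has the bromo group axial (E = 0.50 kcal/mol) and the other has it equatorial (E = 0).
ΔG = 0.50 kcal/mol between the two chairs.
K = exp(ΔG/RT) with R = 1.987×10⁻³ kcal mol⁻¹ K⁻¹ and T = 373 K gives K ≈ 1.96.

K ≈ 1.96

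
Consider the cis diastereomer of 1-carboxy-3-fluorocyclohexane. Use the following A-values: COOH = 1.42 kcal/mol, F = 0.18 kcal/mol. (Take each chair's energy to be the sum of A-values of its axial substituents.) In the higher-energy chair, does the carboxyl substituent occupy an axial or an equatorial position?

axial

C1 and C3 have the same parity, so for the cis isomer the two substituents are e,e in one chair and a,a in the other.
Chair I (carboxyl axial, fluoro axial): E = 1.60 kcal/mol.
Chair II (carboxyl equatorial, fluoro equatorial): E = 0.00 kcal/mol.
Chair I is the less stable (higher-energy) conformer, and in that chair the carboxyl group is axial.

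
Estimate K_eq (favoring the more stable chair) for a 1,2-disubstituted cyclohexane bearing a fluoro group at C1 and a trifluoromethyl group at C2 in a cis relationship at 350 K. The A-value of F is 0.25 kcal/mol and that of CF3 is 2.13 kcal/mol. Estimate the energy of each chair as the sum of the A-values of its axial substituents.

K ≈ 14.9

C1 and C2 have opposite parity, so for the cis isomer the two substituents are one axial and one equatorial in each chair.
Chair I (fluoro axial, trifluoromethyl equatorial): E = 0.25 kcal/mol; chair II (fluoro equatorial, trifluoromethyl axial): E = 2.13 kcal/mol.
ΔG = 1.88 kcal/mol between the two chairs.
K = exp(ΔG/RT) with R = 1.987×10⁻³ kcal mol⁻¹ K⁻¹ and T = 350 K gives K ≈ 14.9.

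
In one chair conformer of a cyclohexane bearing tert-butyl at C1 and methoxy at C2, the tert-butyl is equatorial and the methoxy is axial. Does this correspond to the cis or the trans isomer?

C1 and C2 have opposite parity, so their axial bonds point in opposite directions.
With opposite-parity carbons, two substituents on the same face are one axial and one equatorial; opposite faces give both axial or both equatorial.
Here the groups are equatorial/axial → same face → cis.

cis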